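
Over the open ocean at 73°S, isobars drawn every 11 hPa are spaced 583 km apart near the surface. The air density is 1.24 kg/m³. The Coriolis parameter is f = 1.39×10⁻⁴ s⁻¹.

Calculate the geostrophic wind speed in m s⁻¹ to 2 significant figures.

11 m s⁻¹

Pressure gradient: |∂P/∂n| = 1100 Pa / 583000 m = 1.89×10⁻³ Pa/m
Geostrophic balance (pressure-gradient force = Coriolis force):
V_g = (1/(fρ)) |∂P/∂n| = 1.89×10⁻³ / (1.39×10⁻⁴ × 1.24) = 10.9 m/s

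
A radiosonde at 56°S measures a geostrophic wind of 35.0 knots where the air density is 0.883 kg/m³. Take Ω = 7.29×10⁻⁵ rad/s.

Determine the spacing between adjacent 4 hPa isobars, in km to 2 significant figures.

Coriolis parameter at 56°S:
f = 2Ω sin φ = 2 × 7.29×10⁻⁵ × sin 56° = 1.21×10⁻⁴ s⁻¹
Wind speed in SI: 35.0 knots = 18.0 m/s
Geostrophic balance rearranged: |∂P/∂n| = f ρ V_g
|∂P/∂n| = 1.21×10⁻⁴ × 0.883 × 18.0 = 1.92×10⁻³ Pa/m
Isobar spacing: Δn = ΔP/|∂P/∂n| = 400 Pa / 1.92×10⁻³ Pa/m = 208143 m ≈ 210 km

210 km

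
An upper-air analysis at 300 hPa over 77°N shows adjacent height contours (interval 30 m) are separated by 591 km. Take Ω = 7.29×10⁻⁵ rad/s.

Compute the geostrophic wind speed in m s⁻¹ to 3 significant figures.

Coriolis parameter at 77°N:
f = 2Ω sin φ = 2 × 7.29×10⁻⁵ × sin 77° = 1.42×10⁻⁴ s⁻¹
Height gradient: |∂Z/∂n| = 30 m / 591000 m = 5.08×10⁻⁵
On a pressure surface, geostrophic balance gives V_g = (g/f)|∂Z/∂n|:
V_g = 9.81 × 5.08×10⁻⁵ / 1.42×10⁻⁴ = 3.51 m/s

3.51 m s⁻¹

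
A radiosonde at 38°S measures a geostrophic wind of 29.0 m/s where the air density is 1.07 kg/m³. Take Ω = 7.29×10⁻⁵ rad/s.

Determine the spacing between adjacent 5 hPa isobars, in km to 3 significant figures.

Coriolis parameter at 38°S:
f = 2Ω sin φ = 2 × 7.29×10⁻⁵ × sin 38° = 8.98×10⁻⁵ s⁻¹
Geostrophic balance rearranged: |∂P/∂n| = f ρ V_g
|∂P/∂n| = 8.98×10⁻⁵ × 1.07 × 29.0 = 2.79×10⁻³ Pa/m
Isobar spacing: Δn = ΔP/|∂P/∂n| = 500 Pa / 2.79×10⁻³ Pa/m = 179510 m ≈ 180 km

180 km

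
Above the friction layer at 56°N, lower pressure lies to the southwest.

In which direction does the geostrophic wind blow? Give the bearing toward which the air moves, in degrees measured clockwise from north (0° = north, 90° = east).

The pressure-gradient force points toward the southwest (bearing 225°).
Geostrophic balance: in the Northern Hemisphere the Coriolis force deflects motion to the right, so the geostrophic wind blows 90° to the right of the pressure-gradient force (low pressure on the left).
Rotating 225° by 90° clockwise gives 315° — the wind blows toward the northwest.

315°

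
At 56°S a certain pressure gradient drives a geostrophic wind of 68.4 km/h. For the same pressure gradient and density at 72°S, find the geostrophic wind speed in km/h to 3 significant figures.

With the same pressure gradient and density, V_g ∝ 1/f ∝ 1/sin φ.
V₂ = V₁ · sin φ₁ / sin φ₂ = 68.4 × sin 56° / sin 72°
V₂ = 68.4 × 0.8290/0.9511 = 59.6 km/h

59.6 km/h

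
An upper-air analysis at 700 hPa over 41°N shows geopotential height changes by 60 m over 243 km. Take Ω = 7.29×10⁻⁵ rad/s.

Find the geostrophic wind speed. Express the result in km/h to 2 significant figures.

Coriolis parameter at 41°N:
f = 2Ω sin φ = 2 × 7.29×10⁻⁵ × sin 41° = 9.57×10⁻⁵ s⁻¹
Height gradient: |∂Z/∂n| = 60 m / 243000 m = 2.47×10⁻⁴
On a pressure surface, geostrophic balance gives V_g = (g/f)|∂Z/∂n|:
V_g = 9.81 × 2.47×10⁻⁴ / 9.57×10⁻⁵ = 25.3 m/s
Converting: 25.3 m/s × 3.6 = 91 km/h

91 km/h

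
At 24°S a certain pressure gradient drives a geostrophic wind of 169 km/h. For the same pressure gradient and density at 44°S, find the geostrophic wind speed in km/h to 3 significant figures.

99.0 km/h

With the same pressure gradient and density, V_g ∝ 1/f ∝ 1/sin φ.
V₂ = V₁ · sin φ₁ / sin φ₂ = 169 × sin 24° / sin 44°
V₂ = 169 × 0.4067/0.6947 = 99.0 km/h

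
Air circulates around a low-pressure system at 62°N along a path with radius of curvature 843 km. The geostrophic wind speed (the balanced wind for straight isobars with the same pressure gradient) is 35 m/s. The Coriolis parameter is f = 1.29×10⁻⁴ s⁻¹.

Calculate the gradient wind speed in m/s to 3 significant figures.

27.9 m/s

Around a low, centrifugal force acts outward with Coriolis, so pressure-gradient force balances both:
(1/ρ)|∂P/∂n| = fV + V²/R  →  V² + fR·V − fR·V_g = 0
With fR = 1.29×10⁻⁴ × 843×10³ m = 109 m/s:
V = [−fR + √((fR)² + 4 fR V_g)]/2 = [−109 + √(109² + 4×109×35)]/2 = 27.9 m/s
Subgeostrophic (V < V_g = 35 m/s), as expected around a low.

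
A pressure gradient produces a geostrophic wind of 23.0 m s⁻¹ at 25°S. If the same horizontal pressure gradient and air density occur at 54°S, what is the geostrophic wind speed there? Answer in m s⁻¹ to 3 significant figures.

12.0 m s⁻¹

With the same pressure gradient and density, V_g ∝ 1/f ∝ 1/sin φ.
V₂ = V₁ · sin φ₁ / sin φ₂ = 23.0 × sin 25° / sin 54°
V₂ = 23.0 × 0.4226/0.8090 = 12.0 m s⁻¹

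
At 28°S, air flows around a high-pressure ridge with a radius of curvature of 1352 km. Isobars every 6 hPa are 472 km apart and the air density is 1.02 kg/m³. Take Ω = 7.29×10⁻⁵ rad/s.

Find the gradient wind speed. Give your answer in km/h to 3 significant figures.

Coriolis parameter at 28°S:
f = 2Ω sin φ = 2 × 7.29×10⁻⁵ × sin 28° = 6.84×10⁻⁵ s⁻¹
Pressure gradient: |∂P/∂n| = 600 Pa / 472000 m = 1.27×10⁻³ Pa/m
Geostrophic speed: V_g = |∂P/∂n|/(fρ) = 1.27×10⁻³/(6.84×10⁻⁵ × 1.02) = 18.2 m/s
Around a high, pressure-gradient force acts outward with centrifugal, so Coriolis balances both:
fV = (1/ρ)|∂P/∂n| + V²/R  →  V² − fR·V + fR·V_g = 0
With fR = 6.84×10⁻⁵ × 1352×10³ m = 92.5 m/s:
V = [fR − √((fR)² − 4 fR V_g)]/2 = [92.5 − √(92.5² − 4×92.5×18.2)]/2 = 24.9 m/s
Supergeostrophic (V > V_g = 18.2 m/s), as expected around a high.
Converting: 24.9 m/s × 3.6 = 89.7 km/h

89.7 km/h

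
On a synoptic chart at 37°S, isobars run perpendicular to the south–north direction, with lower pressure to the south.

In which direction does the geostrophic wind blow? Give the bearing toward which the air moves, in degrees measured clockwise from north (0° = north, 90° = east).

The pressure-gradient force points toward the south (bearing 180°).
Geostrophic balance: in the Southern Hemisphere the Coriolis force deflects motion to the left, so the geostrophic wind blows 90° to the left of the pressure-gradient force (low pressure on the right).
Rotating 180° by 90° counterclockwise gives 090° — the wind blows toward the east.

090°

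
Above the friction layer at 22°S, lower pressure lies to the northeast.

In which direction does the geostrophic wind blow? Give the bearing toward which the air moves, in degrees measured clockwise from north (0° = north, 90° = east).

The pressure-gradient force points toward the northeast (bearing 045°).
Geostrophic balance: in the Southern Hemisphere the Coriolis force deflects motion to the left, so the geostrophic wind blows 90° to the left of the pressure-gradient force (low pressure on the right).
Rotating 045° by 90° counterclockwise gives 315° — the wind blows toward the northwest.

315°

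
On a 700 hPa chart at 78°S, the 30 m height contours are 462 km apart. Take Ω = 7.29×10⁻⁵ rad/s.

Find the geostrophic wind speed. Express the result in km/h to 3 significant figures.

Coriolis parameter at 78°S:
f = 2Ω sin φ = 2 × 7.29×10⁻⁵ × sin 78° = 1.43×10⁻⁴ s⁻¹
Height gradient: |∂Z/∂n| = 30 m / 462000 m = 6.49×10⁻⁵
On a pressure surface, geostrophic balance gives V_g = (g/f)|∂Z/∂n|:
V_g = 9.81 × 6.49×10⁻⁵ / 1.43×10⁻⁴ = 4.47 m/s
Converting: 4.47 m/s × 3.6 = 16.1 km/h

16.1 km/h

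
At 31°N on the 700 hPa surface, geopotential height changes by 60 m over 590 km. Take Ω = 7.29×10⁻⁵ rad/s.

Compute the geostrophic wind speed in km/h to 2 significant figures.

48 km/h

Coriolis parameter at 31°N:
f = 2Ω sin φ = 2 × 7.29×10⁻⁵ × sin 31° = 7.51×10⁻⁵ s⁻¹
Height gradient: |∂Z/∂n| = 60 m / 590000 m = 1.02×10⁻⁴
On a pressure surface, geostrophic balance gives V_g = (g/f)|∂Z/∂n|:
V_g = 9.81 × 1.02×10⁻⁴ / 7.51×10⁻⁵ = 13.3 m/s
Converting: 13.3 m/s × 3.6 = 48 km/h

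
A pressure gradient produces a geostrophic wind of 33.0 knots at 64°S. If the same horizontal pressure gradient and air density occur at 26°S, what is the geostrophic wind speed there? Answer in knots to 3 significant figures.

67.7 knots

With the same pressure gradient and density, V_g ∝ 1/f ∝ 1/sin φ.
V₂ = V₁ · sin φ₁ / sin φ₂ = 33.0 × sin 64° / sin 26°
V₂ = 33.0 × 0.8988/0.4384 = 67.7 knots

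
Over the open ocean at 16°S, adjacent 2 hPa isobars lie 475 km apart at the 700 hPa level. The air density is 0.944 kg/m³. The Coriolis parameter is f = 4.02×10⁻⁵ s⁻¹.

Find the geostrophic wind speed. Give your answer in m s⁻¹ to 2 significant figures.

Pressure gradient: |∂P/∂n| = 200 Pa / 475000 m = 4.21×10⁻⁴ Pa/m
Geostrophic balance (pressure-gradient force = Coriolis force):
V_g = (1/(fρ)) |∂P/∂n| = 4.21×10⁻⁴ / (4.02×10⁻⁵ × 0.944) = 11.1 m/s

11 m s⁻¹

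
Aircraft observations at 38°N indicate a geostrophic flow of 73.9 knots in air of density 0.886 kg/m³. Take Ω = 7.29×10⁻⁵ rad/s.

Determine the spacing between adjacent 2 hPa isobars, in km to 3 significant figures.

Coriolis parameter at 38°N:
f = 2Ω sin φ = 2 × 7.29×10⁻⁵ × sin 38° = 8.98×10⁻⁵ s⁻¹
Wind speed in SI: 73.9 knots = 38.0 m/s
Geostrophic balance rearranged: |∂P/∂n| = f ρ V_g
|∂P/∂n| = 8.98×10⁻⁵ × 0.886 × 38.0 = 3.02×10⁻³ Pa/m
Isobar spacing: Δn = ΔP/|∂P/∂n| = 200 Pa / 3.02×10⁻³ Pa/m = 66148 m ≈ 66.1 km

66.1 km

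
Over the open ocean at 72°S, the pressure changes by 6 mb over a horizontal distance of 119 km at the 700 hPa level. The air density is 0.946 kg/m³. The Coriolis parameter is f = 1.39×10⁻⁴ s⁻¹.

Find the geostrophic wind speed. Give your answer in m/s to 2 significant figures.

Pressure gradient: |∂P/∂n| = 600 Pa / 119000 m = 5.04×10⁻³ Pa/m
Geostrophic balance (pressure-gradient force = Coriolis force):
V_g = (1/(fρ)) |∂P/∂n| = 5.04×10⁻³ / (1.39×10⁻⁴ × 0.946) = 38.3 m/s

38 m/s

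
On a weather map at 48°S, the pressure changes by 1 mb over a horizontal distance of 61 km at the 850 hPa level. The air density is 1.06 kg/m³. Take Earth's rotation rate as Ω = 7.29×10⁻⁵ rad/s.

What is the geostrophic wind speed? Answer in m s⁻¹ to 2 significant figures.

Coriolis parameter at 48°S:
f = 2Ω sin φ = 2 × 7.29×10⁻⁵ × sin 48° = 1.08×10⁻⁴ s⁻¹
Pressure gradient: |∂P/∂n| = 100 Pa / 61000 m = 1.64×10⁻³ Pa/m
Geostrophic balance (pressure-gradient force = Coriolis force):
V_g = (1/(fρ)) |∂P/∂n| = 1.64×10⁻³ / (1.08×10⁻⁴ × 1.06) = 14.3 m/s

14 m s⁻¹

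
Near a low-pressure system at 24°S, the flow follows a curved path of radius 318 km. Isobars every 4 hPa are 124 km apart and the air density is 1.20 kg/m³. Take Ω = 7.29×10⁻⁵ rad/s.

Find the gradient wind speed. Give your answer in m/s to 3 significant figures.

Coriolis parameter at 24°S:
f = 2Ω sin φ = 2 × 7.29×10⁻⁵ × sin 24° = 5.93×10⁻⁵ s⁻¹
Pressure gradient: |∂P/∂n| = 400 Pa / 124000 m = 3.23×10⁻³ Pa/m
Geostrophic speed: V_g = |∂P/∂n|/(fρ) = 3.23×10⁻³/(5.93×10⁻⁵ × 1.20) = 45.3 m/s
Around a low, centrifugal force acts outward with Coriolis, so pressure-gradient force balances both:
(1/ρ)|∂P/∂n| = fV + V²/R  →  V² + fR·V − fR·V_g = 0
With fR = 5.93×10⁻⁵ × 318×10³ m = 18.9 m/s:
V = [−fR + √((fR)² + 4 fR V_g)]/2 = [−18.9 + √(18.9² + 4×18.9×45.3)]/2 = 21.3 m/s
Subgeostrophic (V < V_g = 45.3 m/s), as expected around a low.

21.3 m/s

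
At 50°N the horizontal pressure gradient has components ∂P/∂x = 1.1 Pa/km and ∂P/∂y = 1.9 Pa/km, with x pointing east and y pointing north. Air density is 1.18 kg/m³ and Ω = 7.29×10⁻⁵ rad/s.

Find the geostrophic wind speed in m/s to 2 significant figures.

17 m/s

Coriolis parameter at 50°N:
f = 2Ω sin φ = 2 × 7.29×10⁻⁵ × sin 50° = 1.12×10⁻⁴ s⁻¹
Component geostrophic relations (x east, y north):
u_g = −(1/(fρ)) ∂P/∂y,  v_g = (1/(fρ)) ∂P/∂x
u_g = −(1.9×10⁻³)/(1.12×10⁻⁴ × 1.18) = −14.4 m/s;  v_g = (1.1×10⁻³)/(1.12×10⁻⁴ × 1.18) = 8.35 m/s
|V_g| = √(u_g² + v_g²) = 16.7 m/s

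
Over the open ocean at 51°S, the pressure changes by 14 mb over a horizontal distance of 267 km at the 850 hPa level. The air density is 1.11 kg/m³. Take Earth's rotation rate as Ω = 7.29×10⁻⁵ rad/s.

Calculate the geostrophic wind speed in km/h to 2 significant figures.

Coriolis parameter at 51°S:
f = 2Ω sin φ = 2 × 7.29×10⁻⁵ × sin 51° = 1.13×10⁻⁴ s⁻¹
Pressure gradient: |∂P/∂n| = 1400 Pa / 267000 m = 5.24×10⁻³ Pa/m
Geostrophic balance (pressure-gradient force = Coriolis force):
V_g = (1/(fρ)) |∂P/∂n| = 5.24×10⁻³ / (1.13×10⁻⁴ × 1.11) = 41.7 m/s
Converting: 41.7 m/s × 3.6 = 150 km/h

150 km/h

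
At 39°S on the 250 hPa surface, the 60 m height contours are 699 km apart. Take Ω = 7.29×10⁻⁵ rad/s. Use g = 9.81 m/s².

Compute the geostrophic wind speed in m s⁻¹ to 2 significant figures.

Coriolis parameter at 39°S:
f = 2Ω sin φ = 2 × 7.29×10⁻⁵ × sin 39° = 9.18×10⁻⁵ s⁻¹
Height gradient: |∂Z/∂n| = 60 m / 699000 m = 8.58×10⁻⁵
On a pressure surface, geostrophic balance gives V_g = (g/f)|∂Z/∂n|:
V_g = 9.81 × 8.58×10⁻⁵ / 9.18×10⁻⁵ = 9.18 m/s

9.2 m s⁻¹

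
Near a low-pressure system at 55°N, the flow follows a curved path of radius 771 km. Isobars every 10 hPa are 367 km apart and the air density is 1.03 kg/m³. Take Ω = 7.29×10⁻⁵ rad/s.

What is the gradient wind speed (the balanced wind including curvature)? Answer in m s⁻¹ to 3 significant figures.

18.5 m s⁻¹

Coriolis parameter at 55°N:
f = 2Ω sin φ = 2 × 7.29×10⁻⁵ × sin 55° = 1.19×10⁻⁴ s⁻¹
Pressure gradient: |∂P/∂n| = 1000 Pa / 367000 m = 2.72×10⁻³ Pa/m
Geostrophic speed: V_g = |∂P/∂n|/(fρ) = 2.72×10⁻³/(1.19×10⁻⁴ × 1.03) = 22.2 m/s
Around a low, centrifugal force acts outward with Coriolis, so pressure-gradient force balances both:
(1/ρ)|∂P/∂n| = fV + V²/R  →  V² + fR·V − fR·V_g = 0
With fR = 1.19×10⁻⁴ × 771×10³ m = 92.1 m/s:
V = [−fR + √((fR)² + 4 fR V_g)]/2 = [−92.1 + √(92.1² + 4×92.1×22.2)]/2 = 18.5 m/s
Subgeostrophic (V < V_g = 22.2 m/s), as expected around a low.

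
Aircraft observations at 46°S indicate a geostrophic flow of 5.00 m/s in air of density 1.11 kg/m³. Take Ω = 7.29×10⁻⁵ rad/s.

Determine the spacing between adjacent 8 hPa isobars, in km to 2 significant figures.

1400 km

Coriolis parameter at 46°S:
f = 2Ω sin φ = 2 × 7.29×10⁻⁵ × sin 46° = 1.05×10⁻⁴ s⁻¹
Geostrophic balance rearranged: |∂P/∂n| = f ρ V_g
|∂P/∂n| = 1.05×10⁻⁴ × 1.11 × 5.00 = 5.82×10⁻⁴ Pa/m
Isobar spacing: Δn = ΔP/|∂P/∂n| = 800 Pa / 5.82×10⁻⁴ Pa/m = 1374375 m ≈ 1400 km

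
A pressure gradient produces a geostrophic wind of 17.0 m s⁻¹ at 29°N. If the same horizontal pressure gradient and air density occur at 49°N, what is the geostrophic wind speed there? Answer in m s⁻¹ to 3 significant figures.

With the same pressure gradient and density, V_g ∝ 1/f ∝ 1/sin φ.
V₂ = V₁ · sin φ₁ / sin φ₂ = 17.0 × sin 29° / sin 49°
V₂ = 17.0 × 0.4848/0.7547 = 10.9 m s⁻¹

10.9 m s⁻¹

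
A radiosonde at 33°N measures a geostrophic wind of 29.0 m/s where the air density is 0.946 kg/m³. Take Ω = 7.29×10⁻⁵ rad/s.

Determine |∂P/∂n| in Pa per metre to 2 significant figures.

2.2×10⁻³ Pa/m

Coriolis parameter at 33°N:
f = 2Ω sin φ = 2 × 7.29×10⁻⁵ × sin 33° = 7.94×10⁻⁵ s⁻¹
Geostrophic balance rearranged: |∂P/∂n| = f ρ V_g
|∂P/∂n| = 7.94×10⁻⁵ × 0.946 × 29.0 = 2.18×10⁻³ Pa/m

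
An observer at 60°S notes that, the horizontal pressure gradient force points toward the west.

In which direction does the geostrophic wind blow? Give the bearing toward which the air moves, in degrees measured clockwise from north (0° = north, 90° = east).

The pressure-gradient force points toward the west (bearing 270°).
Geostrophic balance: in the Southern Hemisphere the Coriolis force deflects motion to the left, so the geostrophic wind blows 90° to the left of the pressure-gradient force (low pressure on the right).
Rotating 270° by 90° counterclockwise gives 180° — the wind blows toward the south.

180°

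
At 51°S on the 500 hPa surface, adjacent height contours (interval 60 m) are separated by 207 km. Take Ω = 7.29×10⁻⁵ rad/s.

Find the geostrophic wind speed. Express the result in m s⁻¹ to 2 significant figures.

25 m s⁻¹

Coriolis parameter at 51°S:
f = 2Ω sin φ = 2 × 7.29×10⁻⁵ × sin 51° = 1.13×10⁻⁴ s⁻¹
Height gradient: |∂Z/∂n| = 60 m / 207000 m = 2.90×10⁻⁴
On a pressure surface, geostrophic balance gives V_g = (g/f)|∂Z/∂n|:
V_g = 9.81 × 2.90×10⁻⁴ / 1.13×10⁻⁴ = 25.1 m/s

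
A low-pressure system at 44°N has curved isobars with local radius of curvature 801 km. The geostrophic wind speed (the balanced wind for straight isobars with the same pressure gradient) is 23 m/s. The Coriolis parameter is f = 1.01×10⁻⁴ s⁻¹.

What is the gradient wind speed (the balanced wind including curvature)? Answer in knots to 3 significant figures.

36.3 knots

Around a low, centrifugal force acts outward with Coriolis, so pressure-gradient force balances both:
(1/ρ)|∂P/∂n| = fV + V²/R  →  V² + fR·V − fR·V_g = 0
With fR = 1.01×10⁻⁴ × 801×10³ m = 80.9 m/s:
V = [−fR + √((fR)² + 4 fR V_g)]/2 = [−80.9 + √(80.9² + 4×80.9×23)]/2 = 18.7 m/s
Subgeostrophic (V < V_g = 23 m/s), as expected around a low.
Converting: 18.7 m/s × 1.944 = 36.3 knots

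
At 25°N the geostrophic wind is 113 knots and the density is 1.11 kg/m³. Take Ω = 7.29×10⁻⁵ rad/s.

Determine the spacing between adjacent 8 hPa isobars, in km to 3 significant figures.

Coriolis parameter at 25°N:
f = 2Ω sin φ = 2 × 7.29×10⁻⁵ × sin 25° = 6.16×10⁻⁵ s⁻¹
Wind speed in SI: 113 knots = 58.1 m/s
Geostrophic balance rearranged: |∂P/∂n| = f ρ V_g
|∂P/∂n| = 6.16×10⁻⁵ × 1.11 × 58.1 = 3.98×10⁻³ Pa/m
Isobar spacing: Δn = ΔP/|∂P/∂n| = 800 Pa / 3.98×10⁻³ Pa/m = 201208 m ≈ 201 km

201 km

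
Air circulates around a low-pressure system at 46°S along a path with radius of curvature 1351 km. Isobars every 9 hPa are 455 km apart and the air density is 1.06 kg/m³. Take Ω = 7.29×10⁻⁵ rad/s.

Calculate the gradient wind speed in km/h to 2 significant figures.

Coriolis parameter at 46°S:
f = 2Ω sin φ = 2 × 7.29×10⁻⁵ × sin 46° = 1.05×10⁻⁴ s⁻¹
Pressure gradient: |∂P/∂n| = 900 Pa / 455000 m = 1.98×10⁻³ Pa/m
Geostrophic speed: V_g = |∂P/∂n|/(fρ) = 1.98×10⁻³/(1.05×10⁻⁴ × 1.06) = 17.8 m/s
Around a low, centrifugal force acts outward with Coriolis, so pressure-gradient force balances both:
(1/ρ)|∂P/∂n| = fV + V²/R  →  V² + fR·V − fR·V_g = 0
With fR = 1.05×10⁻⁴ × 1351×10³ m = 142 m/s:
V = [−fR + √((fR)² + 4 fR V_g)]/2 = [−142 + √(142² + 4×142×17.8)]/2 = 16 m/s
Subgeostrophic (V < V_g = 17.8 m/s), as expected around a low.
Converting: 16 m/s × 3.6 = 58 km/h

58 km/h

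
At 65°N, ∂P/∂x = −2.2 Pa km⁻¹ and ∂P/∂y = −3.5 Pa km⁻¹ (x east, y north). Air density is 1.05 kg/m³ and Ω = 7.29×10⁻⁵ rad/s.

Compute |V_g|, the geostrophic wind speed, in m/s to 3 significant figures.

29.8 m/s

Coriolis parameter at 65°N:
f = 2Ω sin φ = 2 × 7.29×10⁻⁵ × sin 65° = 1.32×10⁻⁴ s⁻¹
Component geostrophic relations (x east, y north):
u_g = −(1/(fρ)) ∂P/∂y,  v_g = (1/(fρ)) ∂P/∂x
u_g = −(−3.5×10⁻³)/(1.32×10⁻⁴ × 1.05) = 25.2 m/s;  v_g = (−2.2×10⁻³)/(1.32×10⁻⁴ × 1.05) = −15.9 m/s
|V_g| = √(u_g² + v_g²) = 29.8 m/s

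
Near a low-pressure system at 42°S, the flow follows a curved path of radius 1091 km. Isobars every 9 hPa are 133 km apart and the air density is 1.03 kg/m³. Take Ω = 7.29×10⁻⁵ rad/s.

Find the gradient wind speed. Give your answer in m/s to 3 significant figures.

46.8 m/s

Coriolis parameter at 42°S:
f = 2Ω sin φ = 2 × 7.29×10⁻⁵ × sin 42° = 9.76×10⁻⁵ s⁻¹
Pressure gradient: |∂P/∂n| = 900 Pa / 133000 m = 6.77×10⁻³ Pa/m
Geostrophic speed: V_g = |∂P/∂n|/(fρ) = 6.77×10⁻³/(9.76×10⁻⁵ × 1.03) = 67.3 m/s
Around a low, centrifugal force acts outward with Coriolis, so pressure-gradient force balances both:
(1/ρ)|∂P/∂n| = fV + V²/R  →  V² + fR·V − fR·V_g = 0
With fR = 9.76×10⁻⁵ × 1091×10³ m = 106 m/s:
V = [−fR + √((fR)² + 4 fR V_g)]/2 = [−106 + √(106² + 4×106×67.3)]/2 = 46.8 m/s
Subgeostrophic (V < V_g = 67.3 m/s), as expected around a low.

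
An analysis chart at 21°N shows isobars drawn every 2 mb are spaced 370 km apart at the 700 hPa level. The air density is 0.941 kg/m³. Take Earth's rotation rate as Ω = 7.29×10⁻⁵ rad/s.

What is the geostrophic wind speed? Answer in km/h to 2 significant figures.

Coriolis parameter at 21°N:
f = 2Ω sin φ = 2 × 7.29×10⁻⁵ × sin 21° = 5.23×10⁻⁵ s⁻¹
Pressure gradient: |∂P/∂n| = 200 Pa / 370000 m = 5.41×10⁻⁴ Pa/m
Geostrophic balance (pressure-gradient force = Coriolis force):
V_g = (1/(fρ)) |∂P/∂n| = 5.41×10⁻⁴ / (5.23×10⁻⁵ × 0.941) = 11.0 m/s
Converting: 11.0 m/s × 3.6 = 40 km/h

40 km/h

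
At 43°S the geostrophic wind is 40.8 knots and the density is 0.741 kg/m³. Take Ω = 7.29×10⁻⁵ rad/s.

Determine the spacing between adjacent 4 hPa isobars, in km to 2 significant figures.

Coriolis parameter at 43°S:
f = 2Ω sin φ = 2 × 7.29×10⁻⁵ × sin 43° = 9.94×10⁻⁵ s⁻¹
Wind speed in SI: 40.8 knots = 21.0 m/s
Geostrophic balance rearranged: |∂P/∂n| = f ρ V_g
|∂P/∂n| = 9.94×10⁻⁵ × 0.741 × 21.0 = 1.55×10⁻³ Pa/m
Isobar spacing: Δn = ΔP/|∂P/∂n| = 400 Pa / 1.55×10⁻³ Pa/m = 258644 m ≈ 260 km

260 km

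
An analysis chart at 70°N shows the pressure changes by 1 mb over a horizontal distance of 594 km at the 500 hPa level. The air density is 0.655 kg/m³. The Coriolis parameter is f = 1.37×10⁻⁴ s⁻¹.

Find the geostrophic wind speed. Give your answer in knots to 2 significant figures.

Pressure gradient: |∂P/∂n| = 100 Pa / 594000 m = 1.68×10⁻⁴ Pa/m
Geostrophic balance (pressure-gradient force = Coriolis force):
V_g = (1/(fρ)) |∂P/∂n| = 1.68×10⁻⁴ / (1.37×10⁻⁴ × 0.655) = 1.88 m/s
Converting: 1.88 m/s × 1.944 = 3.6 knots

3.6 knots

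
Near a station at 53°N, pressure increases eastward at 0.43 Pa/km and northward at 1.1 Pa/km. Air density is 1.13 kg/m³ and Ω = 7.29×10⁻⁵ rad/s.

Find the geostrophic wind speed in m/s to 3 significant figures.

Coriolis parameter at 53°N:
f = 2Ω sin φ = 2 × 7.29×10⁻⁵ × sin 53° = 1.16×10⁻⁴ s⁻¹
Component geostrophic relations (x east, y north):
u_g = −(1/(fρ)) ∂P/∂y,  v_g = (1/(fρ)) ∂P/∂x
u_g = −(1.1×10⁻³)/(1.16×10⁻⁴ × 1.13) = −8.36 m/s;  v_g = (0.43×10⁻³)/(1.16×10⁻⁴ × 1.13) = 3.27 m/s
|V_g| = √(u_g² + v_g²) = 8.98 m/s

8.98 m/s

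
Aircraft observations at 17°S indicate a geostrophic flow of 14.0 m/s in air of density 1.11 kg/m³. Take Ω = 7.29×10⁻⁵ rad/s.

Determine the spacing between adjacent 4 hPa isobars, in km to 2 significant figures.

600 km

Coriolis parameter at 17°S:
f = 2Ω sin φ = 2 × 7.29×10⁻⁵ × sin 17° = 4.26×10⁻⁵ s⁻¹
Geostrophic balance rearranged: |∂P/∂n| = f ρ V_g
|∂P/∂n| = 4.26×10⁻⁵ × 1.11 × 14.0 = 6.62×10⁻⁴ Pa/m
Isobar spacing: Δn = ΔP/|∂P/∂n| = 400 Pa / 6.62×10⁻⁴ Pa/m = 603832 m ≈ 600 km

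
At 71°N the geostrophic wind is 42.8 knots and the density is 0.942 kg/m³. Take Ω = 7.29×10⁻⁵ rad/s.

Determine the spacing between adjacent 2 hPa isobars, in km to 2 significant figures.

70 km

Coriolis parameter at 71°N:
f = 2Ω sin φ = 2 × 7.29×10⁻⁵ × sin 71° = 1.38×10⁻⁴ s⁻¹
Wind speed in SI: 42.8 knots = 22.0 m/s
Geostrophic balance rearranged: |∂P/∂n| = f ρ V_g
|∂P/∂n| = 1.38×10⁻⁴ × 0.942 × 22.0 = 2.86×10⁻³ Pa/m
Isobar spacing: Δn = ΔP/|∂P/∂n| = 200 Pa / 2.86×10⁻³ Pa/m = 69947 m ≈ 70 km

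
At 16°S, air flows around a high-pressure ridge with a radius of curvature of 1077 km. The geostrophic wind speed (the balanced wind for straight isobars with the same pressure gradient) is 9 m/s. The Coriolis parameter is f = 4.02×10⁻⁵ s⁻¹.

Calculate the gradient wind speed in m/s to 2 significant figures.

Around a high, pressure-gradient force acts outward with centrifugal, so Coriolis balances both:
fV = (1/ρ)|∂P/∂n| + V²/R  →  V² − fR·V + fR·V_g = 0
With fR = 4.02×10⁻⁵ × 1077×10³ m = 43.3 m/s:
V = [fR − √((fR)² − 4 fR V_g)]/2 = [43.3 − √(43.3² − 4×43.3×9)]/2 = 12.8 m/s
Supergeostrophic (V > V_g = 9 m/s), as expected around a high.

13 m/s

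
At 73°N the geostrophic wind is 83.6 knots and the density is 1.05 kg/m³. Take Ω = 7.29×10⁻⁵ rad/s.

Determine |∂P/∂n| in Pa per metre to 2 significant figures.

6.3×10⁻³ Pa/m

Coriolis parameter at 73°N:
f = 2Ω sin φ = 2 × 7.29×10⁻⁵ × sin 73° = 1.39×10⁻⁴ s⁻¹
Wind speed in SI: 83.6 knots = 43.0 m/s
Geostrophic balance rearranged: |∂P/∂n| = f ρ V_g
|∂P/∂n| = 1.39×10⁻⁴ × 1.05 × 43.0 = 6.30×10⁻³ Pa/m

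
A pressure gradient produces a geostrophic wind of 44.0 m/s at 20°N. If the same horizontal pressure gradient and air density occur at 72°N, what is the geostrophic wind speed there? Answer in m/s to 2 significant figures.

16 m/s

With the same pressure gradient and density, V_g ∝ 1/f ∝ 1/sin φ.
V₂ = V₁ · sin φ₁ / sin φ₂ = 44.0 × sin 20° / sin 72°
V₂ = 44.0 × 0.3420/0.9511 = 16 m/s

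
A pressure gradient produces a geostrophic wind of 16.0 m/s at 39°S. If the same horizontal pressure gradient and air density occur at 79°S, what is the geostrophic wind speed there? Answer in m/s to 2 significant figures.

With the same pressure gradient and density, V_g ∝ 1/f ∝ 1/sin φ.
V₂ = V₁ · sin φ₁ / sin φ₂ = 16.0 × sin 39° / sin 79°
V₂ = 16.0 × 0.6293/0.9816 = 10 m/s

10 m/s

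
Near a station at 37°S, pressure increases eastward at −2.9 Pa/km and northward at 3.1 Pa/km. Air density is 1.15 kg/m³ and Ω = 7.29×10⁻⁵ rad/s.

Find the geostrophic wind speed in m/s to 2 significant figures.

42 m/s

Coriolis parameter at 37°S:
f = 2Ω sin φ = 2 × 7.29×10⁻⁵ × sin 37° = 8.77×10⁻⁵ s⁻¹
In the Southern Hemisphere f is negative: f = −8.77×10⁻⁵ s⁻¹.
Component geostrophic relations (x east, y north):
u_g = −(1/(fρ)) ∂P/∂y,  v_g = (1/(fρ)) ∂P/∂x
u_g = −(3.1×10⁻³)/(−8.77×10⁻⁵ × 1.15) = 30.7 m/s;  v_g = (−2.9×10⁻³)/(−8.77×10⁻⁵ × 1.15) = 28.7 m/s
|V_g| = √(u_g² + v_g²) = 42.1 m/s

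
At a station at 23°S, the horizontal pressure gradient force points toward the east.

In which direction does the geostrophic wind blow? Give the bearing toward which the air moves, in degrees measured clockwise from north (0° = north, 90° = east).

The pressure-gradient force points toward the east (bearing 090°).
Geostrophic balance: in the Southern Hemisphere the Coriolis force deflects motion to the left, so the geostrophic wind blows 90° to the left of the pressure-gradient force (low pressure on the right).
Rotating 090° by 90° counterclockwise gives 000° — the wind blows toward the north.

000°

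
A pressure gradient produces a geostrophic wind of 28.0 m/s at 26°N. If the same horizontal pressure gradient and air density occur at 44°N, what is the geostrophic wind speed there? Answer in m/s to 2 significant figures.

With the same pressure gradient and density, V_g ∝ 1/f ∝ 1/sin φ.
V₂ = V₁ · sin φ₁ / sin φ₂ = 28.0 × sin 26° / sin 44°
V₂ = 28.0 × 0.4384/0.6947 = 18 m/s

18 m/s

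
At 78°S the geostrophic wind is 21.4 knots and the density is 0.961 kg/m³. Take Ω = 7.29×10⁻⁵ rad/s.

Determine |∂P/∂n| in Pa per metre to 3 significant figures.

Coriolis parameter at 78°S:
f = 2Ω sin φ = 2 × 7.29×10⁻⁵ × sin 78° = 1.43×10⁻⁴ s⁻¹
Wind speed in SI: 21.4 knots = 11.0 m/s
Geostrophic balance rearranged: |∂P/∂n| = f ρ V_g
|∂P/∂n| = 1.43×10⁻⁴ × 0.961 × 11.0 = 1.51×10⁻³ Pa/m

1.51×10⁻³ Pa/m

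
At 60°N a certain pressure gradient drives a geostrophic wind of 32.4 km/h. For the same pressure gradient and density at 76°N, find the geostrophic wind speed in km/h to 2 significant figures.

With the same pressure gradient and density, V_g ∝ 1/f ∝ 1/sin φ.
V₂ = V₁ · sin φ₁ / sin φ₂ = 32.4 × sin 60° / sin 76°
V₂ = 32.4 × 0.8660/0.9703 = 29 km/h

29 km/h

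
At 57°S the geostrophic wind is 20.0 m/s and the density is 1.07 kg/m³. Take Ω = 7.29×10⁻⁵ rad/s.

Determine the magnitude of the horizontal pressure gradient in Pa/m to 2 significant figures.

2.6×10⁻³ Pa/m

Coriolis parameter at 57°S:
f = 2Ω sin φ = 2 × 7.29×10⁻⁵ × sin 57° = 1.22×10⁻⁴ s⁻¹
Geostrophic balance rearranged: |∂P/∂n| = f ρ V_g
|∂P/∂n| = 1.22×10⁻⁴ × 1.07 × 20.0 = 2.62×10⁻³ Pa/m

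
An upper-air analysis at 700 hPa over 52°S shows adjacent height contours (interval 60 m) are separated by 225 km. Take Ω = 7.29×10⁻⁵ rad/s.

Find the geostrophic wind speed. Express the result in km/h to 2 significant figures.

82 km/h

Coriolis parameter at 52°S:
f = 2Ω sin φ = 2 × 7.29×10⁻⁵ × sin 52° = 1.15×10⁻⁴ s⁻¹
Height gradient: |∂Z/∂n| = 60 m / 225000 m = 2.67×10⁻⁴
On a pressure surface, geostrophic balance gives V_g = (g/f)|∂Z/∂n|:
V_g = 9.81 × 2.67×10⁻⁴ / 1.15×10⁻⁴ = 22.8 m/s
Converting: 22.8 m/s × 3.6 = 82 km/h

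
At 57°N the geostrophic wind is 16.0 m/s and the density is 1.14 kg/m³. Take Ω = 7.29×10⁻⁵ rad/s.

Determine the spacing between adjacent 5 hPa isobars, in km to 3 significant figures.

Coriolis parameter at 57°N:
f = 2Ω sin φ = 2 × 7.29×10⁻⁵ × sin 57° = 1.22×10⁻⁴ s⁻¹
Geostrophic balance rearranged: |∂P/∂n| = f ρ V_g
|∂P/∂n| = 1.22×10⁻⁴ × 1.14 × 16.0 = 2.23×10⁻³ Pa/m
Isobar spacing: Δn = ΔP/|∂P/∂n| = 500 Pa / 2.23×10⁻³ Pa/m = 224180 m ≈ 224 km

224 km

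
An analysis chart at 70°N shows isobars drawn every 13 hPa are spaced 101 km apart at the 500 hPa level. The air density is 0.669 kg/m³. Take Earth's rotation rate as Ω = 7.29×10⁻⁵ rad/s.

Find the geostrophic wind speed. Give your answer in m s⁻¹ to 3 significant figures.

Coriolis parameter at 70°N:
f = 2Ω sin φ = 2 × 7.29×10⁻⁵ × sin 70° = 1.37×10⁻⁴ s⁻¹
Pressure gradient: |∂P/∂n| = 1300 Pa / 101000 m = 1.29×10⁻² Pa/m
Geostrophic balance (pressure-gradient force = Coriolis force):
V_g = (1/(fρ)) |∂P/∂n| = 1.29×10⁻² / (1.37×10⁻⁴ × 0.669) = 140 m/s

140 m s⁻¹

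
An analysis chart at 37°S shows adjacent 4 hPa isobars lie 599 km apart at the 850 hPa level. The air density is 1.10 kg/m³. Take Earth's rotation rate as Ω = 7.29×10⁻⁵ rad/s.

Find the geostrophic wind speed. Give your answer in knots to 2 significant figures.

Coriolis parameter at 37°S:
f = 2Ω sin φ = 2 × 7.29×10⁻⁵ × sin 37° = 8.77×10⁻⁵ s⁻¹
Pressure gradient: |∂P/∂n| = 400 Pa / 599000 m = 6.68×10⁻⁴ Pa/m
Geostrophic balance (pressure-gradient force = Coriolis force):
V_g = (1/(fρ)) |∂P/∂n| = 6.68×10⁻⁴ / (8.77×10⁻⁵ × 1.10) = 6.92 m/s
Converting: 6.92 m/s × 1.944 = 13 knots

13 knots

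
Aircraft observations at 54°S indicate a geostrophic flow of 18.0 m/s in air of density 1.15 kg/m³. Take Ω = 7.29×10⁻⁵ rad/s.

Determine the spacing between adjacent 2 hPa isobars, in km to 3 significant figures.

81.9 km

Coriolis parameter at 54°S:
f = 2Ω sin φ = 2 × 7.29×10⁻⁵ × sin 54° = 1.18×10⁻⁴ s⁻¹
Geostrophic balance rearranged: |∂P/∂n| = f ρ V_g
|∂P/∂n| = 1.18×10⁻⁴ × 1.15 × 18.0 = 2.44×10⁻³ Pa/m
Isobar spacing: Δn = ΔP/|∂P/∂n| = 200 Pa / 2.44×10⁻³ Pa/m = 81911 m ≈ 81.9 km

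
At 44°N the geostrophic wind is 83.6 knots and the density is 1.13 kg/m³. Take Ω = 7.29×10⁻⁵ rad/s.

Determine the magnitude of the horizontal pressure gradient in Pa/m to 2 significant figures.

4.9×10⁻³ Pa/m

Coriolis parameter at 44°N:
f = 2Ω sin φ = 2 × 7.29×10⁻⁵ × sin 44° = 1.01×10⁻⁴ s⁻¹
Wind speed in SI: 83.6 knots = 43.0 m/s
Geostrophic balance rearranged: |∂P/∂n| = f ρ V_g
|∂P/∂n| = 1.01×10⁻⁴ × 1.13 × 43.0 = 4.92×10⁻³ Pa/m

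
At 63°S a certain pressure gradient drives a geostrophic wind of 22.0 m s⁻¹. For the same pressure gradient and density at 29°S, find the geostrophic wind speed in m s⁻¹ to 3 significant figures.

40.4 m s⁻¹

With the same pressure gradient and density, V_g ∝ 1/f ∝ 1/sin φ.
V₂ = V₁ · sin φ₁ / sin φ₂ = 22.0 × sin 63° / sin 29°
V₂ = 22.0 × 0.8910/0.4848 = 40.4 m s⁻¹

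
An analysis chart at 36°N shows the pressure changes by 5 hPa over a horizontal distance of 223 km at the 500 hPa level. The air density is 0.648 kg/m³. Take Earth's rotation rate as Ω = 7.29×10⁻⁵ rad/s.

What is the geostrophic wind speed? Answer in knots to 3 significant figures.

78.5 knots

Coriolis parameter at 36°N:
f = 2Ω sin φ = 2 × 7.29×10⁻⁵ × sin 36° = 8.57×10⁻⁵ s⁻¹
Pressure gradient: |∂P/∂n| = 500 Pa / 223000 m = 2.24×10⁻³ Pa/m
Geostrophic balance (pressure-gradient force = Coriolis force):
V_g = (1/(fρ)) |∂P/∂n| = 2.24×10⁻³ / (8.57×10⁻⁵ × 0.648) = 40.4 m/s
Converting: 40.4 m/s × 1.944 = 78.5 knots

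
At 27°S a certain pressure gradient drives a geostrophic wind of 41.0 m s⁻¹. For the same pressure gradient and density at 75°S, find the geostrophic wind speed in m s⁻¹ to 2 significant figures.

With the same pressure gradient and density, V_g ∝ 1/f ∝ 1/sin φ.
V₂ = V₁ · sin φ₁ / sin φ₂ = 41.0 × sin 27° / sin 75°
V₂ = 41.0 × 0.4540/0.9659 = 19 m s⁻¹

19 m s⁻¹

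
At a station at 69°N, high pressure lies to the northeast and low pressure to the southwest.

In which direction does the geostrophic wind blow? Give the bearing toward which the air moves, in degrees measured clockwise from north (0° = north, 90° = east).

The pressure-gradient force points toward the southwest (bearing 225°).
Geostrophic balance: in the Northern Hemisphere the Coriolis force deflects motion to the right, so the geostrophic wind blows 90° to the right of the pressure-gradient force (low pressure on the left).
Rotating 225° by 90° clockwise gives 315° — the wind blows toward the northwest.

315°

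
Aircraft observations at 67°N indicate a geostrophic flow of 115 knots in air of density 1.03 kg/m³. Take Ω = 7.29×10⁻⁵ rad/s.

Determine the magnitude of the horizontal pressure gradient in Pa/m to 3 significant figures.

Coriolis parameter at 67°N:
f = 2Ω sin φ = 2 × 7.29×10⁻⁵ × sin 67° = 1.34×10⁻⁴ s⁻¹
Wind speed in SI: 115 knots = 59.2 m/s
Geostrophic balance rearranged: |∂P/∂n| = f ρ V_g
|∂P/∂n| = 1.34×10⁻⁴ × 1.03 × 59.2 = 8.18×10⁻³ Pa/m

8.18×10⁻³ Pa/m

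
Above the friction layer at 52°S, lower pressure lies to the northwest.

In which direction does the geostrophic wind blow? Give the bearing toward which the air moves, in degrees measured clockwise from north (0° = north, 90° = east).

225°

The pressure-gradient force points toward the northwest (bearing 315°).
Geostrophic balance: in the Southern Hemisphere the Coriolis force deflects motion to the left, so the geostrophic wind blows 90° to the left of the pressure-gradient force (low pressure on the right).
Rotating 315° by 90° counterclockwise gives 225° — the wind blows toward the southwest.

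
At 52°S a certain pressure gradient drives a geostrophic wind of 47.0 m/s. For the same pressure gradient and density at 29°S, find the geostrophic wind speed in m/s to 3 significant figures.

With the same pressure gradient and density, V_g ∝ 1/f ∝ 1/sin φ.
V₂ = V₁ · sin φ₁ / sin φ₂ = 47.0 × sin 52° / sin 29°
V₂ = 47.0 × 0.7880/0.4848 = 76.4 m/s

76.4 m/s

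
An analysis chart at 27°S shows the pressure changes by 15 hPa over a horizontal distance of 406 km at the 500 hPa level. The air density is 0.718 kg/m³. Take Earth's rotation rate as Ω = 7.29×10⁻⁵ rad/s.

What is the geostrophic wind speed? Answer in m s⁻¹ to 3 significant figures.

77.7 m s⁻¹

Coriolis parameter at 27°S:
f = 2Ω sin φ = 2 × 7.29×10⁻⁵ × sin 27° = 6.62×10⁻⁵ s⁻¹
Pressure gradient: |∂P/∂n| = 1500 Pa / 406000 m = 3.69×10⁻³ Pa/m
Geostrophic balance (pressure-gradient force = Coriolis force):
V_g = (1/(fρ)) |∂P/∂n| = 3.69×10⁻³ / (6.62×10⁻⁵ × 0.718) = 77.7 m/s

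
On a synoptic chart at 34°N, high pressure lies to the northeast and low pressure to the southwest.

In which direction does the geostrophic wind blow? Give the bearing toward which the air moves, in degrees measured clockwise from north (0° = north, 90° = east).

The pressure-gradient force points toward the southwest (bearing 225°).
Geostrophic balance: in the Northern Hemisphere the Coriolis force deflects motion to the right, so the geostrophic wind blows 90° to the right of the pressure-gradient force (low pressure on the left).
Rotating 225° by 90° clockwise gives 315° — the wind blows toward the northwest.

315°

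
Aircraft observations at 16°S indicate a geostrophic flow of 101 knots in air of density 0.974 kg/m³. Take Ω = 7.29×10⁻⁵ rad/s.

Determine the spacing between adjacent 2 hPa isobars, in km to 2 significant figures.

98 km

Coriolis parameter at 16°S:
f = 2Ω sin φ = 2 × 7.29×10⁻⁵ × sin 16° = 4.02×10⁻⁵ s⁻¹
Wind speed in SI: 101 knots = 52.0 m/s
Geostrophic balance rearranged: |∂P/∂n| = f ρ V_g
|∂P/∂n| = 4.02×10⁻⁵ × 0.974 × 52.0 = 2.03×10⁻³ Pa/m
Isobar spacing: Δn = ΔP/|∂P/∂n| = 200 Pa / 2.03×10⁻³ Pa/m = 98337 m ≈ 98 km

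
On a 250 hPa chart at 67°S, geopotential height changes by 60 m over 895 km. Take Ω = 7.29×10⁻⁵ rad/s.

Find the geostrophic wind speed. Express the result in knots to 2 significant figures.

Coriolis parameter at 67°S:
f = 2Ω sin φ = 2 × 7.29×10⁻⁵ × sin 67° = 1.34×10⁻⁴ s⁻¹
Height gradient: |∂Z/∂n| = 60 m / 895000 m = 6.70×10⁻⁵
On a pressure surface, geostrophic balance gives V_g = (g/f)|∂Z/∂n|:
V_g = 9.81 × 6.70×10⁻⁵ / 1.34×10⁻⁴ = 4.90 m/s
Converting: 4.90 m/s × 1.944 = 9.5 knots

9.5 knots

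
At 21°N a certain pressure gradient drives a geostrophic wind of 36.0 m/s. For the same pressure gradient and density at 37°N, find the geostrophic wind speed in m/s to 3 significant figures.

With the same pressure gradient and density, V_g ∝ 1/f ∝ 1/sin φ.
V₂ = V₁ · sin φ₁ / sin φ₂ = 36.0 × sin 21° / sin 37°
V₂ = 36.0 × 0.3584/0.6018 = 21.4 m/s

21.4 m/s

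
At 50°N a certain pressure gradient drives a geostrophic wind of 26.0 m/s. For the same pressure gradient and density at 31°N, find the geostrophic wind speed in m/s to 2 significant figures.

39 m/s

With the same pressure gradient and density, V_g ∝ 1/f ∝ 1/sin φ.
V₂ = V₁ · sin φ₁ / sin φ₂ = 26.0 × sin 50° / sin 31°
V₂ = 26.0 × 0.7660/0.5150 = 39 m/s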